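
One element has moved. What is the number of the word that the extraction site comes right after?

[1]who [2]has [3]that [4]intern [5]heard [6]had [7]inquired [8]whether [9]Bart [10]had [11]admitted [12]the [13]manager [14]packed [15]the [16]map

5

The displaced element is "who" (word 1).
It is linked across 1 clause boundary (Ø).
It functions as the subject of "inquired", so the gap sits immediately after word 5 ("heard").
Base order: That intern has heard who had inquired whether Bart had admitted the manager packed the map.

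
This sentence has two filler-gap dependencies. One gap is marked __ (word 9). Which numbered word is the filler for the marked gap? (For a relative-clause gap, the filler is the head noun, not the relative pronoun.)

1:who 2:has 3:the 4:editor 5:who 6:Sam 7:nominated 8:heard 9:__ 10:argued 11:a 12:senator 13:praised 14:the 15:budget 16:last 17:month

The marked gap is the subject of "argued".
Its filler is the fronted wh-phrase "who", at word 1.
(The other dependency links word 4 to a gap after word 7.)

1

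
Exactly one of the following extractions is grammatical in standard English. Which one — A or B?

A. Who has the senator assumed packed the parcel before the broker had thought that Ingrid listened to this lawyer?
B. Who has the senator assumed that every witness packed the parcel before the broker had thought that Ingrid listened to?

A

In B, the wh-phrase is extracted from inside an adjunct island (introduced by "before"), which blocks movement.
In A, the extraction path crosses only that-complement boundaries, which are transparent.
So A is grammatical.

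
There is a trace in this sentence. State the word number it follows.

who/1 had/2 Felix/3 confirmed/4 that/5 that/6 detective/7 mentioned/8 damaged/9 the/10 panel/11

8

The displaced element is "who" (word 1).
It is linked across 2 clause boundaries (that → Ø).
It functions as the subject of "damaged", so the gap sits immediately after word 8 ("mentioned").
Base order: Felix had confirmed that that detective mentioned that who damaged the panel.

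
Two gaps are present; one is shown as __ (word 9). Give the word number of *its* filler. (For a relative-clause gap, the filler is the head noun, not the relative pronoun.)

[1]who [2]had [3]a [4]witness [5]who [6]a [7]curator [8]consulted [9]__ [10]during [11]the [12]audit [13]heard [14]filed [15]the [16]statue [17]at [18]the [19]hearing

4

The marked gap is inside the relative clause, the direct object of "consulted".
Its filler is the head noun "witness" (via "who"), at word 4.
(The other dependency links word 1 to a gap after word 13.)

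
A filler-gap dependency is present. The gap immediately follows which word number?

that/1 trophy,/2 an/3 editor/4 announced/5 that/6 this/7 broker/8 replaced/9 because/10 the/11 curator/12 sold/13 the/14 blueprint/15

9

The displaced element is "that trophy" (word 2).
It is linked across 1 clause boundary (that).
It functions as the direct object of "replaced", so the gap sits immediately after word 9 ("replaced").
Base order: An editor announced that this broker replaced that trophy because the curator sold the blueprint.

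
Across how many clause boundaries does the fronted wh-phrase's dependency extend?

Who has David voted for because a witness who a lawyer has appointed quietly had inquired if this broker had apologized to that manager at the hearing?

"who" originates inside the matrix clause — no clause boundary is crossed.

0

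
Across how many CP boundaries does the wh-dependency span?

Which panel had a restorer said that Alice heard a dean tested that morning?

2

"which panel" is extracted from the object of "tested".
Boundaries crossed, outermost first: [that], [Ø] — 2 in total.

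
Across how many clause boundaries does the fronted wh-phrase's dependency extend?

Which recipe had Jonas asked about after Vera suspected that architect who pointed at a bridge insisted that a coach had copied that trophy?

"which recipe" originates inside the matrix clause — no clause boundary is crossed.

0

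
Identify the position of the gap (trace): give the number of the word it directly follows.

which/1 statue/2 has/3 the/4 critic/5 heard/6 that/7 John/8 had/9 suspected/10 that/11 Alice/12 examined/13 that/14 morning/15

13

The displaced element is "which statue" (word 2).
It is linked across 2 clause boundaries (that → that).
It functions as the direct object of "examined", so the gap sits immediately after word 13 ("examined").
Base order: The critic has heard that John had suspected that Alice examined which statue that morning.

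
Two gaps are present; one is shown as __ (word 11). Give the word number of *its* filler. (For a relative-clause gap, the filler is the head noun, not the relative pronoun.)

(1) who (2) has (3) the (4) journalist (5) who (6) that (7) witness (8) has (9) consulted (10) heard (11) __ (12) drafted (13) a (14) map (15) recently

The marked gap is the subject of "drafted".
Its filler is the fronted wh-phrase "who", at word 1.
(The other dependency links word 4 to a gap after word 9.)

1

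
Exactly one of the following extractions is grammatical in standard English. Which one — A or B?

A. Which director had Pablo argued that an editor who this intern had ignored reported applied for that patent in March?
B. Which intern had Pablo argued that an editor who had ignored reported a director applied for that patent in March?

A

In B, the wh-phrase is extracted from inside a complex-NP island (relative clause) (introduced by "who"), which blocks movement.
In A, the extraction path crosses only that-complement boundaries, which are transparent.
So A is grammatical.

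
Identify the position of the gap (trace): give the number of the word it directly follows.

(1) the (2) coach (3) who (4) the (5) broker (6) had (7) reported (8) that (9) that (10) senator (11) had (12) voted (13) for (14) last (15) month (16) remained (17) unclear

The displaced element is "the coach" (word 2).
It is linked across 1 clause boundary (that).
It functions as the object of the preposition "for" of "voted", so the gap sits immediately after word 13 ("for").
Base order: The broker had reported that that senator had voted for the coach last month.

13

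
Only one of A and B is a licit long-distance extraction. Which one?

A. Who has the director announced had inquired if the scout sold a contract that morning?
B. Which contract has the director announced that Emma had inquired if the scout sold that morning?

In B, the wh-phrase is extracted from inside a wh-island (introduced by "if"), which blocks movement.
In A, the extraction path crosses only that-complement boundaries, which are transparent.
So A is grammatical.

A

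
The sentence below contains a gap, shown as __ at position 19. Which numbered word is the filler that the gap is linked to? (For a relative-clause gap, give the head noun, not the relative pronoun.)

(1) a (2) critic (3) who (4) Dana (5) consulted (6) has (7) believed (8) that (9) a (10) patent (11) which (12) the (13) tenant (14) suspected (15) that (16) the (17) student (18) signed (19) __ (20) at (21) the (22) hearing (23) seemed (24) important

The gap at 19 is the object of "signed", inside a relative clause.
The relative pronoun is "which" (word 11); it is bound by the head noun immediately before it.
Its filler is the head noun "patent", at word 10.

10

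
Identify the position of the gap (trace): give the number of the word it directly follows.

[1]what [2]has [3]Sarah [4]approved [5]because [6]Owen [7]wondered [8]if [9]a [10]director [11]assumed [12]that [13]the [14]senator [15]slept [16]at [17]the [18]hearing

The displaced element is "what" (word 1).
It functions as the direct object of "approved", so the gap sits immediately after word 4 ("approved").
Base order: Sarah has approved what because Owen wondered if a director assumed that the senator slept at the hearing.

4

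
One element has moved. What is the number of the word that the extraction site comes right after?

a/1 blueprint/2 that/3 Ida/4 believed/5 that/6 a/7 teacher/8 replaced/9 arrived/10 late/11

9

The displaced element is "a blueprint" (word 2).
It is linked across 1 clause boundary (that).
It functions as the direct object of "replaced", so the gap sits immediately after word 9 ("replaced").
Base order: Ida believed that a teacher replaced a blueprint.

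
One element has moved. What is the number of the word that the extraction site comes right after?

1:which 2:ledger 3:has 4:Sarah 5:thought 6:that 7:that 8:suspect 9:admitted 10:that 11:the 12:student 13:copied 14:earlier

The displaced element is "which ledger" (word 2).
It is linked across 2 clause boundaries (that → that).
It functions as the direct object of "copied", so the gap sits immediately after word 13 ("copied").
Base order: Sarah has thought that that suspect admitted that the student copied which ledger earlier.

13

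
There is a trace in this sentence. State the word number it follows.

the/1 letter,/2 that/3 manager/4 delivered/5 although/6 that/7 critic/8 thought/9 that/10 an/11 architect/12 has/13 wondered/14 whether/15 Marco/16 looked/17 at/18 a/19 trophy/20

The displaced element is "the letter" (word 2).
It functions as the direct object of "delivered", so the gap sits immediately after word 5 ("delivered").
Base order: That manager delivered the letter although that critic thought that an architect has wondered whether Marco looked at a trophy.

5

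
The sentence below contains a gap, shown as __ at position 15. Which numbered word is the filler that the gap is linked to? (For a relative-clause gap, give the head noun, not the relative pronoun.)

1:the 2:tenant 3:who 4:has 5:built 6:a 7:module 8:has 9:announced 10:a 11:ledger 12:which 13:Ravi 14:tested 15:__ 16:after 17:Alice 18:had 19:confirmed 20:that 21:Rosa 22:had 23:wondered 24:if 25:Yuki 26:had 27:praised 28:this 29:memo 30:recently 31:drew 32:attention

The gap at 15 is the object of "tested", inside a relative clause.
The relative pronoun is "which" (word 12); it is bound by the head noun immediately before it.
Its filler is the head noun "ledger", at word 11.

11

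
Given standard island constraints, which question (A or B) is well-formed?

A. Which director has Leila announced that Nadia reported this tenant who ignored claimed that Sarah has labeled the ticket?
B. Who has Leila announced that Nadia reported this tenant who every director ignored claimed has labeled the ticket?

B

In A, the wh-phrase is extracted from inside a complex-NP island (relative clause) (introduced by "who"), which blocks movement.
In B, the extraction path crosses only that-complement boundaries, which are transparent.
So B is grammatical.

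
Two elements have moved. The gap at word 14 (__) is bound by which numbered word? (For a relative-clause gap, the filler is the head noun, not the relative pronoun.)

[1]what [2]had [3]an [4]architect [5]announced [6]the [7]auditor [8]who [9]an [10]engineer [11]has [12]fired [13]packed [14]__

The marked gap is the direct object of "packed".
Its filler is the fronted wh-phrase "what", at word 1.
(The other dependency links word 7 to a gap after word 12.)

1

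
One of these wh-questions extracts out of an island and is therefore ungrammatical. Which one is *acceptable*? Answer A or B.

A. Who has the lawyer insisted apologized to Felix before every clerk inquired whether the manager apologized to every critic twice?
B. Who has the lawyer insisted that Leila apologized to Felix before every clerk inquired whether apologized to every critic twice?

In B, the wh-phrase is extracted from inside an adjunct island (introduced by "before"), which blocks movement.
In A, the extraction path crosses only that-complement boundaries, which are transparent.
So A is grammatical.

A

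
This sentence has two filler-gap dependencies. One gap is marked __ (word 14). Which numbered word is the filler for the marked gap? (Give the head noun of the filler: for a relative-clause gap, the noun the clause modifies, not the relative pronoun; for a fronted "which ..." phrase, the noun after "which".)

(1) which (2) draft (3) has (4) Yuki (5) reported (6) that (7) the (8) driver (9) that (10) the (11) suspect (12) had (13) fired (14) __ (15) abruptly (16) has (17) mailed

8

The marked gap is inside the relative clause, the direct object of "fired".
Its filler is the head noun "driver" (via "that"), at word 8.
(The other dependency links word 2 to a gap after word 17.)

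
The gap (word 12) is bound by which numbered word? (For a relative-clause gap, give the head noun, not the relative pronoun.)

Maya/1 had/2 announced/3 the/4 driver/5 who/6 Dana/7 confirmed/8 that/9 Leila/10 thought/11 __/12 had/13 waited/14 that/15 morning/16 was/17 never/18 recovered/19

5

The gap at 12 is the subject of "waited", inside a relative clause.
The relative pronoun is "who" (word 6); it is bound by the head noun immediately before it.
Its filler is the head noun "driver", at word 5.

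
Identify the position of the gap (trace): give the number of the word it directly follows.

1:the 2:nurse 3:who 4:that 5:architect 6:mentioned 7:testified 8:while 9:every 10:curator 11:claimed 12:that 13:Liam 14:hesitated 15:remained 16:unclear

The displaced element is "the nurse" (word 2).
It is linked across 1 clause boundary (Ø).
It functions as the subject of "testified", so the gap sits immediately after word 6 ("mentioned").
Base order: That architect mentioned the nurse testified while every curator claimed that Liam hesitated.

6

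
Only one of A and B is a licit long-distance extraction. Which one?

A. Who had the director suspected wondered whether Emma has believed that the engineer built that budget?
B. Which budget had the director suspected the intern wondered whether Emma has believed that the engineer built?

In B, the wh-phrase is extracted from inside a wh-island (introduced by "whether"), which blocks movement.
In A, the extraction path crosses only that-complement boundaries, which are transparent.
So A is grammatical.

A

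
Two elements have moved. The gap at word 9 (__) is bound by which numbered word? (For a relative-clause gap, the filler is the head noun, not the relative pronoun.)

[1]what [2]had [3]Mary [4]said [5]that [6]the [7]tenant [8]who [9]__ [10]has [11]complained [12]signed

7

The marked gap is inside the relative clause, the subject of "complained".
Its filler is the head noun "tenant" (via "who"), at word 7.
(The other dependency links word 1 to a gap after word 12.)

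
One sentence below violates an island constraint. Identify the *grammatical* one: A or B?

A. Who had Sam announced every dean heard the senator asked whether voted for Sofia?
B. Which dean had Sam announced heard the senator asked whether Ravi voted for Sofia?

In A, the wh-phrase is extracted from inside a wh-island (introduced by "whether"), which blocks movement.
In B, the extraction path crosses only that-complement boundaries, which are transparent.
So B is grammatical.

B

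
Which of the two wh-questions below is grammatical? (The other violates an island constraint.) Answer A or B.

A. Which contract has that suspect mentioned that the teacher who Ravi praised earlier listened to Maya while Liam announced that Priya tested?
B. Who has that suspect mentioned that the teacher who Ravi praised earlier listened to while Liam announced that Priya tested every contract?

B

In A, the wh-phrase is extracted from inside an adjunct island (introduced by "while"), which blocks movement.
In B, the extraction path crosses only that-complement boundaries, which are transparent.
So B is grammatical.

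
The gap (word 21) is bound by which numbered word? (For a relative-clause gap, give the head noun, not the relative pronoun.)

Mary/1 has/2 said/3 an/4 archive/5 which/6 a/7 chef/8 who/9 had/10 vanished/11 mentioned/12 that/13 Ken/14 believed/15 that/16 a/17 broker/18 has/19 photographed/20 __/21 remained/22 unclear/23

5

The gap at 21 is the object of "photographed", inside a relative clause.
The relative pronoun is "which" (word 6); it is bound by the head noun immediately before it.
Its filler is the head noun "archive", at word 5.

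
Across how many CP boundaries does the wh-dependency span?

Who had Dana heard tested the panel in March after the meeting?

"who" is extracted from the subject of "tested".
Boundaries crossed, outermost first: [Ø] — 1 in total.

1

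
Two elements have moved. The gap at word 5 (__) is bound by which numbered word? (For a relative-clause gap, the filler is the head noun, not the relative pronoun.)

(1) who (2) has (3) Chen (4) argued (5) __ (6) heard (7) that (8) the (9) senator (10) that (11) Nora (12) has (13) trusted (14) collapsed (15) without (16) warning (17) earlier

The marked gap is the subject of "heard".
Its filler is the fronted wh-phrase "who", at word 1.
(The other dependency links word 9 to a gap after word 13.)

1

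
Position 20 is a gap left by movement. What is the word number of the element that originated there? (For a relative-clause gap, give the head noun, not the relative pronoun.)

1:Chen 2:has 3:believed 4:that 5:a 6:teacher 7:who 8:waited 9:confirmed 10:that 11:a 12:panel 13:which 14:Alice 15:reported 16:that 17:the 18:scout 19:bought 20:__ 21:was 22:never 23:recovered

12

The gap at 20 is the object of "bought", inside a relative clause.
The relative pronoun is "which" (word 13); it is bound by the head noun immediately before it.
Its filler is the head noun "panel", at word 12.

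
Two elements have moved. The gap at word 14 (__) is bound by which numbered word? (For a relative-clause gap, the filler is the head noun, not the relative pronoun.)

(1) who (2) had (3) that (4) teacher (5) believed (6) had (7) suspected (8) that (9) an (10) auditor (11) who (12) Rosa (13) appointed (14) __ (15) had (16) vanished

The marked gap is inside the relative clause, the direct object of "appointed".
Its filler is the head noun "auditor" (via "who"), at word 10.
(The other dependency links word 1 to a gap after word 5.)

10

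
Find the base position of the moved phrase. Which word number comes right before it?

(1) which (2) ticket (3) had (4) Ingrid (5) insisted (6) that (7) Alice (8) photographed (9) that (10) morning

8

The displaced element is "which ticket" (word 2).
It is linked across 1 clause boundary (that).
It functions as the direct object of "photographed", so the gap sits immediately after word 8 ("photographed").
Base order: Ingrid had insisted that Alice photographed which ticket that morning.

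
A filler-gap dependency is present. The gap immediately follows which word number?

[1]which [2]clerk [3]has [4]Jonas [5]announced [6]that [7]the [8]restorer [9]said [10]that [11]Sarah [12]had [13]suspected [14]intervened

The displaced element is "which clerk" (word 2).
It is linked across 3 clause boundaries (that → that → Ø).
It functions as the subject of "intervened", so the gap sits immediately after word 13 ("suspected").
Base order: Jonas has announced that the restorer said that Sarah had suspected which clerk intervened.

13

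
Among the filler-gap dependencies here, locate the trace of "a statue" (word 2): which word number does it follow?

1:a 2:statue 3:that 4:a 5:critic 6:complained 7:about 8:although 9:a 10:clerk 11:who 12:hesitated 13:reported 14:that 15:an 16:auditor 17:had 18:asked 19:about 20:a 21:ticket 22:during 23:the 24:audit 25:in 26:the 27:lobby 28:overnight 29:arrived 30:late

The displaced element is "a statue" (word 2).
It functions as the object of the preposition "about" of "complained", so the gap sits immediately after word 7 ("about").
Base order: A critic complained about a statue although a clerk who hesitated reported that an auditor had asked about a ticket during the audit in the lobby overnight.

7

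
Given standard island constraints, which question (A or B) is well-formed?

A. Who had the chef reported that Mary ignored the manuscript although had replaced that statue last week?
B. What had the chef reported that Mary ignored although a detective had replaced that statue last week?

In A, the wh-phrase is extracted from inside an adjunct island (introduced by "although"), which blocks movement.
In B, the extraction path crosses only that-complement boundaries, which are transparent.
So B is grammatical.

B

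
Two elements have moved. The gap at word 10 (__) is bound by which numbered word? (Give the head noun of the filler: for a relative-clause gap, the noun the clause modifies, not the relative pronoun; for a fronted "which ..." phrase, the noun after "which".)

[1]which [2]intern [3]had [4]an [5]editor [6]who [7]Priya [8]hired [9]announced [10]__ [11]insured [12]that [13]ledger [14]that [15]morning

The marked gap is the subject of "insured".
Its filler is the fronted wh-phrase "which intern", at word 2.
(The other dependency links word 5 to a gap after word 8.)

2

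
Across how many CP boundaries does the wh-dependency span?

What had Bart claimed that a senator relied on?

"what" is extracted from the PP object of "relied".
Boundaries crossed, outermost first: [that] — 1 in total.

1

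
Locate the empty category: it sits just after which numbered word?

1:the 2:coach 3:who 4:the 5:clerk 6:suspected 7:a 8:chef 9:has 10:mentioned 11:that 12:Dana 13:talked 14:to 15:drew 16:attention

14

The displaced element is "the coach" (word 2).
It is linked across 2 clause boundaries (Ø → that).
It functions as the object of the preposition "to" of "talked", so the gap sits immediately after word 14 ("to").
Base order: The clerk suspected a chef has mentioned that Dana talked to the coach.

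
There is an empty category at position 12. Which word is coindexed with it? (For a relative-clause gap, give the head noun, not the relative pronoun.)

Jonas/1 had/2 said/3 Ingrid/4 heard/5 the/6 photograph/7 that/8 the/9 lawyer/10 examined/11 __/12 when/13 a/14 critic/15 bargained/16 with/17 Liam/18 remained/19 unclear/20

The gap at 12 is the object of "examined", inside a relative clause.
The relative pronoun is "that" (word 8); it is bound by the head noun immediately before it.
Its filler is the head noun "photograph", at word 7.

7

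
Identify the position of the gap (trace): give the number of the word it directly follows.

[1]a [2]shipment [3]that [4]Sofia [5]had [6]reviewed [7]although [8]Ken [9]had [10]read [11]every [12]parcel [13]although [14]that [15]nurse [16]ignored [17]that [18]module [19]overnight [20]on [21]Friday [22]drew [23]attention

The displaced element is "a shipment" (word 2).
It functions as the direct object of "reviewed", so the gap sits immediately after word 6 ("reviewed").
Base order: Sofia had reviewed a shipment although Ken had read every parcel although that nurse ignored that module overnight on Friday.

6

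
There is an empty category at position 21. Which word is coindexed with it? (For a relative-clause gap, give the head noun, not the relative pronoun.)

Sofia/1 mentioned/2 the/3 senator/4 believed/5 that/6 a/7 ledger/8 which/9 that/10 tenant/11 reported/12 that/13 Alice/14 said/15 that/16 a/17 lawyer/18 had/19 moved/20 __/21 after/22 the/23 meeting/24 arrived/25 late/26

8

The gap at 21 is the object of "moved", inside a relative clause.
The relative pronoun is "which" (word 9); it is bound by the head noun immediately before it.
Its filler is the head noun "ledger", at word 8.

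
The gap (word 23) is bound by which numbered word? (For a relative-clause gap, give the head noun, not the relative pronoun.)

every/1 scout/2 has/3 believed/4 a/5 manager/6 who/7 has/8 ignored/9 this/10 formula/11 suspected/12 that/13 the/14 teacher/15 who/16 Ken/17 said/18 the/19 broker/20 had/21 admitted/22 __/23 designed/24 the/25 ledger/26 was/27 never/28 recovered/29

15

The gap at 23 is the subject of "designed", inside a relative clause.
The relative pronoun is "who" (word 16); it is bound by the head noun immediately before it.
Its filler is the head noun "teacher", at word 15.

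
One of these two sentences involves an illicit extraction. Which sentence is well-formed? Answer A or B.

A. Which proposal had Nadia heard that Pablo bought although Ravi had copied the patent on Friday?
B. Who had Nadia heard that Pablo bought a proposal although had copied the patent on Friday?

A

In B, the wh-phrase is extracted from inside an adjunct island (introduced by "although"), which blocks movement.
In A, the extraction path crosses only that-complement boundaries, which are transparent.
So A is grammatical.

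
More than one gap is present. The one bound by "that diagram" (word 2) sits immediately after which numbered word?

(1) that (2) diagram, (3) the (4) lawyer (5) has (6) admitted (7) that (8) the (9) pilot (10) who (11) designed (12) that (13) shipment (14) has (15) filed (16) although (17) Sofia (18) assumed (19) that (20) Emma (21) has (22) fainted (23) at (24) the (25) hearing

The displaced element is "that diagram" (word 2).
It is linked across 1 clause boundary (that).
It functions as the direct object of "filed", so the gap sits immediately after word 15 ("filed").
Base order: The lawyer has admitted that the pilot who designed that shipment has filed that diagram although Sofia assumed that Emma has fainted at the hearing.

15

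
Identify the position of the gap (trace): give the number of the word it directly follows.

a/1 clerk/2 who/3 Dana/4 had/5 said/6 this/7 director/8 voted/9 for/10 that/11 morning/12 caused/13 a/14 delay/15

10

The displaced element is "a clerk" (word 2).
It is linked across 1 clause boundary (Ø).
It functions as the object of the preposition "for" of "voted", so the gap sits immediately after word 10 ("for").
Base order: Dana had said this director voted for a clerk that morning.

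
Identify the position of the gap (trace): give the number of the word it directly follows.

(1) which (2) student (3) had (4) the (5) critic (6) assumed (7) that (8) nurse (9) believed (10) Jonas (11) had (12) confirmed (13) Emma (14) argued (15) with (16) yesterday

15

The displaced element is "which student" (word 2).
It is linked across 3 clause boundaries (Ø → Ø → Ø).
It functions as the object of the preposition "with" of "argued", so the gap sits immediately after word 15 ("with").
Base order: The critic had assumed that nurse believed Jonas had confirmed Emma argued with which student yesterday.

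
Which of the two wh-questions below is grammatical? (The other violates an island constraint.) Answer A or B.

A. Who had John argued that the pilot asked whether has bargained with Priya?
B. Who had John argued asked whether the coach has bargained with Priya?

B

In A, the wh-phrase is extracted from inside a wh-island (introduced by "whether"), which blocks movement.
In B, the extraction path crosses only that-complement boundaries, which are transparent.
So B is grammatical.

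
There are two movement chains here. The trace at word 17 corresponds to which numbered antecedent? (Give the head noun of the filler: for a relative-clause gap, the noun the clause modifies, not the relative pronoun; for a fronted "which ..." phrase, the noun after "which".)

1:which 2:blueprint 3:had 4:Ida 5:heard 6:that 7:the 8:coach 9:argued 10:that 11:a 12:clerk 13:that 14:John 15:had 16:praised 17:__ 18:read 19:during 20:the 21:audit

The marked gap is inside the relative clause, the direct object of "praised".
Its filler is the head noun "clerk" (via "that"), at word 12.
(The other dependency links word 2 to a gap after word 18.)

12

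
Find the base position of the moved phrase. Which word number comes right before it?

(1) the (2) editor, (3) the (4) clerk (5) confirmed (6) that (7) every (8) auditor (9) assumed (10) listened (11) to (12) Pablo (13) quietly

9

The displaced element is "the editor" (word 2).
It is linked across 2 clause boundaries (that → Ø).
It functions as the subject of "listened", so the gap sits immediately after word 9 ("assumed").
Base order: The clerk confirmed that every auditor assumed that the editor listened to Pablo quietly.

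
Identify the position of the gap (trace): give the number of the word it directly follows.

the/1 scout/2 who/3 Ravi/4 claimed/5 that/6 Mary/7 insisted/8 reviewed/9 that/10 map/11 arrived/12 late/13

8

The displaced element is "the scout" (word 2).
It is linked across 2 clause boundaries (that → Ø).
It functions as the subject of "reviewed", so the gap sits immediately after word 8 ("insisted").
Base order: Ravi claimed that Mary insisted that the scout reviewed that map.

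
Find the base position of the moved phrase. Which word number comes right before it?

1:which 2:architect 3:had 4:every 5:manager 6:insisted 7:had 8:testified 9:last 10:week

The displaced element is "which architect" (word 2).
It is linked across 1 clause boundary (Ø).
It functions as the subject of "testified", so the gap sits immediately after word 6 ("insisted").
Base order: Every manager had insisted which architect had testified last week.

6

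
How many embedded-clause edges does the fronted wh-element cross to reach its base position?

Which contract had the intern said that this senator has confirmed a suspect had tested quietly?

"which contract" is extracted from the object of "tested".
Boundaries crossed, outermost first: [that], [Ø] — 2 in total.

2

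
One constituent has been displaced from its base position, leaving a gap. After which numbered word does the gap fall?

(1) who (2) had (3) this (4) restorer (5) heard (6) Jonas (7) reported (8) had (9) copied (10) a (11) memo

The displaced element is "who" (word 1).
It is linked across 2 clause boundaries (Ø → Ø).
It functions as the subject of "copied", so the gap sits immediately after word 7 ("reported").
Base order: This restorer had heard Jonas reported that who had copied a memo.

7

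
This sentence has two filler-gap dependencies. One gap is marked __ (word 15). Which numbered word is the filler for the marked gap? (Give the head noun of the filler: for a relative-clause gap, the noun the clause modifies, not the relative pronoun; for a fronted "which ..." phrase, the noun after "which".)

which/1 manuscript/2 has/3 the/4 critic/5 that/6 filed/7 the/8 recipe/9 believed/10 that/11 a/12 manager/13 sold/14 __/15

2

The marked gap is the direct object of "sold".
Its filler is the fronted wh-phrase "which manuscript", at word 2.
(The other dependency links word 5 to a gap after word 6.)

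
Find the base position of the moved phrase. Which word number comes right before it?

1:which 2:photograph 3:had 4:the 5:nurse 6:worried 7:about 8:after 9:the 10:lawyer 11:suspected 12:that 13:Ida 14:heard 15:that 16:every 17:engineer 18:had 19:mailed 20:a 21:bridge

The displaced element is "which photograph" (word 2).
It functions as the object of the preposition "about" of "worried", so the gap sits immediately after word 7 ("about").
Base order: The nurse had worried about which photograph after the lawyer suspected that Ida heard that every engineer had mailed a bridge.

7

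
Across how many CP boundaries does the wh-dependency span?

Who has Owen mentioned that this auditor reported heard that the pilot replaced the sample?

"who" is extracted from the subject of "heard".
Boundaries crossed, outermost first: [that], [Ø] — 2 in total.

2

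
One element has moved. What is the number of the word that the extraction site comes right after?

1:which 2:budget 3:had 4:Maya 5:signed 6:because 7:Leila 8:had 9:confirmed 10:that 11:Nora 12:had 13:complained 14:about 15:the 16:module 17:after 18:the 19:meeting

5

The displaced element is "which budget" (word 2).
It functions as the direct object of "signed", so the gap sits immediately after word 5 ("signed").
Base order: Maya had signed which budget because Leila had confirmed that Nora had complained about the module after the meeting.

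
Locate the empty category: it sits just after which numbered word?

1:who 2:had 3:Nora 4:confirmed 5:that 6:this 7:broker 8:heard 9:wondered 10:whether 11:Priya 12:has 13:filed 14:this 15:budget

8

The displaced element is "who" (word 1).
It is linked across 2 clause boundaries (that → Ø).
It functions as the subject of "wondered", so the gap sits immediately after word 8 ("heard").
Base order: Nora had confirmed that this broker heard that who wondered whether Priya has filed this budget.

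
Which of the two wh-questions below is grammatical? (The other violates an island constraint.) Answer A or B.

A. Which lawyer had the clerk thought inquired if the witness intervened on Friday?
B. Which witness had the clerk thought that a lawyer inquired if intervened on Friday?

A

In B, the wh-phrase is extracted from inside a wh-island (introduced by "if"), which blocks movement.
In A, the extraction path crosses only that-complement boundaries, which are transparent.
So A is grammatical.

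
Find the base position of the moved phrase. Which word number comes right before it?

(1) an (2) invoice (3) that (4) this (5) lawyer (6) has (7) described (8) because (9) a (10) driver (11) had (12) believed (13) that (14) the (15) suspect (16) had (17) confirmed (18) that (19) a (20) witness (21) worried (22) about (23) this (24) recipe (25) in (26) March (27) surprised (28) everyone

The displaced element is "an invoice" (word 2).
It functions as the direct object of "described", so the gap sits immediately after word 7 ("described").
Base order: This lawyer has described an invoice because a driver had believed that the suspect had confirmed that a witness worried about this recipe in March.

7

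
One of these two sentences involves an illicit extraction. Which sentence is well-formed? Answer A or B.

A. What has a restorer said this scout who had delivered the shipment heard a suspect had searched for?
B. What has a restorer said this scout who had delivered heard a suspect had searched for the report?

A

In B, the wh-phrase is extracted from inside a complex-NP island (relative clause) (introduced by "who"), which blocks movement.
In A, the extraction path crosses only that-complement boundaries, which are transparent.
So A is grammatical.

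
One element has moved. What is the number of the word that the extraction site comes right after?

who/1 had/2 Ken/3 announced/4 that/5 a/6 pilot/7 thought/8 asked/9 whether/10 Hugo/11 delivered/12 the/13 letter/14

The displaced element is "who" (word 1).
It is linked across 2 clause boundaries (that → Ø).
It functions as the subject of "asked", so the gap sits immediately after word 8 ("thought").
Base order: Ken had announced that a pilot thought that who asked whether Hugo delivered the letter.

8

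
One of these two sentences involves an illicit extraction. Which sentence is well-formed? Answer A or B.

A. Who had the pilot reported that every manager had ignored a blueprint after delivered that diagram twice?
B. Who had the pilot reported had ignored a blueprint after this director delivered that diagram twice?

In A, the wh-phrase is extracted from inside an adjunct island (introduced by "after"), which blocks movement.
In B, the extraction path crosses only that-complement boundaries, which are transparent.
So B is grammatical.

B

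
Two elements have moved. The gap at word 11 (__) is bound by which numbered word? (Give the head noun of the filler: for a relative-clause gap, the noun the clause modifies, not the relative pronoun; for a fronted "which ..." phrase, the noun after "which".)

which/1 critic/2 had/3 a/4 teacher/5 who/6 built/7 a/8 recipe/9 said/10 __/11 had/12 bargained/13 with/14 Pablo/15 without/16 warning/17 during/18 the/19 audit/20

2

The marked gap is the subject of "bargained".
Its filler is the fronted wh-phrase "which critic", at word 2.
(The other dependency links word 5 to a gap after word 6.)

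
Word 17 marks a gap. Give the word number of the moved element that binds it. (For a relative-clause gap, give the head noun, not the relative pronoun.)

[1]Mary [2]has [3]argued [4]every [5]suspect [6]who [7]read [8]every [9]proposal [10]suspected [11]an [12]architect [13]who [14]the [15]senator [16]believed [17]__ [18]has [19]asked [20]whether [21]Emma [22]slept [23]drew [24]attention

12

The gap at 17 is the subject of "asked", inside a relative clause.
The relative pronoun is "who" (word 13); it is bound by the head noun immediately before it.
Its filler is the head noun "architect", at word 12.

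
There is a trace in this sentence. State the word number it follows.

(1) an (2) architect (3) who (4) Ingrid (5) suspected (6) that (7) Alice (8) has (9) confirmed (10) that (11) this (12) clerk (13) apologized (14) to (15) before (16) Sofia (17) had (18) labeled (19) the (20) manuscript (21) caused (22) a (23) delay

The displaced element is "an architect" (word 2).
It is linked across 2 clause boundaries (that → that).
It functions as the object of the preposition "to" of "apologized", so the gap sits immediately after word 14 ("to").
Base order: Ingrid suspected that Alice has confirmed that this clerk apologized to an architect before Sofia had labeled the manuscript.

14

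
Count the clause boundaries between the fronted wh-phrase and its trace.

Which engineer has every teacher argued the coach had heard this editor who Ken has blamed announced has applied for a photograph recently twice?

"which engineer" is extracted from the subject of "applied".
Boundaries crossed, outermost first: [Ø], [Ø], [Ø] — 3 in total.

3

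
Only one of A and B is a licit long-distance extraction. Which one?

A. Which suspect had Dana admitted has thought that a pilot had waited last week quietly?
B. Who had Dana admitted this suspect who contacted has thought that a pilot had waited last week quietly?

A

In B, the wh-phrase is extracted from inside a complex-NP island (relative clause) (introduced by "who"), which blocks movement.
In A, the extraction path crosses only that-complement boundaries, which are transparent.
So A is grammatical.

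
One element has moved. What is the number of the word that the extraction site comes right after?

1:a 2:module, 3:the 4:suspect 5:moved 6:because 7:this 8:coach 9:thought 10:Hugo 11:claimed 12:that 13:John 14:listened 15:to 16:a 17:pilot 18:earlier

5

The displaced element is "a module" (word 2).
It functions as the direct object of "moved", so the gap sits immediately after word 5 ("moved").
Base order: The suspect moved a module because this coach thought Hugo claimed that John listened to a pilot earlier.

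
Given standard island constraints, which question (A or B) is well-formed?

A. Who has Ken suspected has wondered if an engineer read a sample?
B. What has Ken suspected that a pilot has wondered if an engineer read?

A

In B, the wh-phrase is extracted from inside a wh-island (introduced by "if"), which blocks movement.
In A, the extraction path crosses only that-complement boundaries, which are transparent.
So A is grammatical.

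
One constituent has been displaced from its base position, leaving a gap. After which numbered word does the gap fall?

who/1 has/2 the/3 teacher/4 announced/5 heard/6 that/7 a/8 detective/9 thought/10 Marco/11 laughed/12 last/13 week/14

The displaced element is "who" (word 1).
It is linked across 1 clause boundary (Ø).
It functions as the subject of "heard", so the gap sits immediately after word 5 ("announced").
Base order: The teacher has announced who heard that a detective thought Marco laughed last week.

5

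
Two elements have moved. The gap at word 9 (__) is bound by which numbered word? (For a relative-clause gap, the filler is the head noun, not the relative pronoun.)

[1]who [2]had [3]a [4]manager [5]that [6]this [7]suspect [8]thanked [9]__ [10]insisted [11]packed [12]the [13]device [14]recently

4

The marked gap is inside the relative clause, the direct object of "thanked".
Its filler is the head noun "manager" (via "that"), at word 4.
(The other dependency links word 1 to a gap after word 10.)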